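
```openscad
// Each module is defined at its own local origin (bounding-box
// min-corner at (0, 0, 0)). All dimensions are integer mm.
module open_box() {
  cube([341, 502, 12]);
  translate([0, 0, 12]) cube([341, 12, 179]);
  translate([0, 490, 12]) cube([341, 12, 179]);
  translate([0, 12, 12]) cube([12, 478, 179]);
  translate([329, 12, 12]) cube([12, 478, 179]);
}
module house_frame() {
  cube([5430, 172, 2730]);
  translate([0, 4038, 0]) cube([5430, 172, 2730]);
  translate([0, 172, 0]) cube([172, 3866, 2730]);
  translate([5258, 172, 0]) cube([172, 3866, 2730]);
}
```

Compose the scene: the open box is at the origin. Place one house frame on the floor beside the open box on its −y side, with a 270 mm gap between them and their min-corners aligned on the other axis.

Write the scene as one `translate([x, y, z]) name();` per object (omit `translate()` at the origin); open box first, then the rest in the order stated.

open_box();
translate([0, -4480, 0]) house_frame();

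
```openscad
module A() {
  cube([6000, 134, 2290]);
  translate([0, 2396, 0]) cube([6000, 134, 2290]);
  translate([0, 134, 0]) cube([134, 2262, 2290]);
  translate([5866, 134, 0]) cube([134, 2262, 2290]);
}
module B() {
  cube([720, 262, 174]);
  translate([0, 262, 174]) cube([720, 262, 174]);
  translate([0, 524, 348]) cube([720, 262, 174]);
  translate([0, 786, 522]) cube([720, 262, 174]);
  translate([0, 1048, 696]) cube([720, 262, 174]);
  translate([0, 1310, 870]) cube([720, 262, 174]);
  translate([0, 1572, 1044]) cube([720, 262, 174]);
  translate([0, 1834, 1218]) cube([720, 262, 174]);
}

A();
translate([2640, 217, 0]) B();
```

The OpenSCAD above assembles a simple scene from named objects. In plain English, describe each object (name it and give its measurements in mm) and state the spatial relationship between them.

A is the wall frame of a small rectangular building: four walls, each 2290 mm tall and 134 mm thick, enclosing a footprint 6000 mm (x) by 2530 mm (y) outside-to-outside, with no floor or roof. The front and back walls (the −y and +y sides) span the full width; the two side walls fit between them.

B is a run of 8 identical solid stair steps. Each tread is 720×262 mm and each step block is 174 mm high. Step 1 rests on the floor; step k is offset from step 1 by (k−1)×262 mm in y and (k−1)×174 mm in z.

The staircase sits inside the house frame, centred.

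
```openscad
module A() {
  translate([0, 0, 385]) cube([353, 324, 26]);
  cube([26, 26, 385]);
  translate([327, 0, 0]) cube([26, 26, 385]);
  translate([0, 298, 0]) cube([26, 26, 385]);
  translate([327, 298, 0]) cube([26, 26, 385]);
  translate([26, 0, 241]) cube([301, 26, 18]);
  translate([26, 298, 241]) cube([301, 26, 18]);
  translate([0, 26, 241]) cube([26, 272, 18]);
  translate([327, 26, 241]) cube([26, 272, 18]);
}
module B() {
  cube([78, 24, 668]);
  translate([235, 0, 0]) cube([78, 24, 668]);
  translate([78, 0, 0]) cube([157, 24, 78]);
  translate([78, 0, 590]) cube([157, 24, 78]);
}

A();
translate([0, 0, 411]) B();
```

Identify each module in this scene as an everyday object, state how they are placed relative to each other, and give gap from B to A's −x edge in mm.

The picture frame's min-x is at 0; the stool's min-x is 0; gap = 0 mm.

A is a stool. B is a picture frame. The picture frame is on top of the stool. The gap from the picture frame to the stool's −x edge is 0 mm.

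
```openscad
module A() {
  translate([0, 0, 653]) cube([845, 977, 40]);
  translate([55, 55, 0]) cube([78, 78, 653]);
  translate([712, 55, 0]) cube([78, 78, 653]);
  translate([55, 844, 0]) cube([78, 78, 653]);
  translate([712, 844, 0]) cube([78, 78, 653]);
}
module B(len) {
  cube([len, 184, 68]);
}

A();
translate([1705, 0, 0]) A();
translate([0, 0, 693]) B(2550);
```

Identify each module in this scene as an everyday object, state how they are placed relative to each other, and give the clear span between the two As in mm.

A is a table. B is a beam. A beam spans the tops of two tables. The clear span between the two tables is 860 mm.

Second table starts at x = 1705; first ends at x = 845; clear span = 1705 − 845 = 860 mm.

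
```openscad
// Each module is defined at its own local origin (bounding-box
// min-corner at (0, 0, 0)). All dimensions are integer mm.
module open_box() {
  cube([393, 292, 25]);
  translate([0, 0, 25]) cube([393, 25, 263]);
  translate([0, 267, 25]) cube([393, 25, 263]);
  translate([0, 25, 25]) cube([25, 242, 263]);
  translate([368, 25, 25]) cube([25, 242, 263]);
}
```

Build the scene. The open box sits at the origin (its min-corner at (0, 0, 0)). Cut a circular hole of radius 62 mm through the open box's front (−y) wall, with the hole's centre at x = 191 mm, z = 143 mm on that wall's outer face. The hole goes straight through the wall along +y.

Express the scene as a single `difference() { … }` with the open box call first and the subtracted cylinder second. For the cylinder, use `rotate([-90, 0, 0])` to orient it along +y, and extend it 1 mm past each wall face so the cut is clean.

difference() {
  open_box();
  translate([191, -1, 143]) rotate([-90, 0, 0]) cylinder(h = 27, r = 62);
}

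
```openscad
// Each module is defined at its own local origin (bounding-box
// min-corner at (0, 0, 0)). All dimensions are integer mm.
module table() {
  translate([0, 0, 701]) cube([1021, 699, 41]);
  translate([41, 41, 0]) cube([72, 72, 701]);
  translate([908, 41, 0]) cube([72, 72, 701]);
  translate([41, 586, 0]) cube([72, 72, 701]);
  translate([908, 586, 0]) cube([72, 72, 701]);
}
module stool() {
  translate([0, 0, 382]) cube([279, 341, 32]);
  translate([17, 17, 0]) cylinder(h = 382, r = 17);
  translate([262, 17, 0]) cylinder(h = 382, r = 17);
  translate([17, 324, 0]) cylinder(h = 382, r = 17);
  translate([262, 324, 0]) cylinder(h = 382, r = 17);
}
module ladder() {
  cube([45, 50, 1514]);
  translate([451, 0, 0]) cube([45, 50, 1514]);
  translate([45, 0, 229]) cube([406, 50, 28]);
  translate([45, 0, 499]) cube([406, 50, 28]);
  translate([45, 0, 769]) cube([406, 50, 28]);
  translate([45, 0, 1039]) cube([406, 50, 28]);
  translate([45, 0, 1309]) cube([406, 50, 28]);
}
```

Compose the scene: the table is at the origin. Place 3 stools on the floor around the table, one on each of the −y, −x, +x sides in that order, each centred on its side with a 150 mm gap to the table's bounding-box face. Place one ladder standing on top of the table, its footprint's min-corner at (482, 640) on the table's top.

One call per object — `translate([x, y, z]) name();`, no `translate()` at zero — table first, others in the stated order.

table();
translate([371, -491, 0]) stool();
translate([-429, 179, 0]) stool();
translate([1171, 179, 0]) stool();
translate([482, 640, 742]) ladder();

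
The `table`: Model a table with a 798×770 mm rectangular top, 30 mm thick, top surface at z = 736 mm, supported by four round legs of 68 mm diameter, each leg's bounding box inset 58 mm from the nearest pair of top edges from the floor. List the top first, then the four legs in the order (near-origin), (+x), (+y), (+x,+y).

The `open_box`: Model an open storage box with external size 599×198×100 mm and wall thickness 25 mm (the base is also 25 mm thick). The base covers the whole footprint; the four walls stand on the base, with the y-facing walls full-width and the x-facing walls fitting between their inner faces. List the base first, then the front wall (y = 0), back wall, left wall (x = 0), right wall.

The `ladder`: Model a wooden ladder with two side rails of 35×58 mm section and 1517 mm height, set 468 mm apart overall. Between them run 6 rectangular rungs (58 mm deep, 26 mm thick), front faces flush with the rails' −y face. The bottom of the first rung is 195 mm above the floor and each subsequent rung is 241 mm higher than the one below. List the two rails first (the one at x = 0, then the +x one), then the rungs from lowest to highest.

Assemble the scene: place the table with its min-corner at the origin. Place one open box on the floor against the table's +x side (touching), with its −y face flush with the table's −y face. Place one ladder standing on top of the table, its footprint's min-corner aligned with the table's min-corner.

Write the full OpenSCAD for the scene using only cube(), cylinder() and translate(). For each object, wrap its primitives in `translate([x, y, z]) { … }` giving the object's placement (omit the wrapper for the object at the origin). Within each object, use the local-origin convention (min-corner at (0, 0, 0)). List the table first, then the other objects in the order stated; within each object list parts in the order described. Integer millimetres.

translate([0, 0, 706]) cube([798, 770, 30]);
translate([92, 92, 0]) cylinder(h = 706, r = 34);
translate([706, 92, 0]) cylinder(h = 706, r = 34);
translate([92, 678, 0]) cylinder(h = 706, r = 34);
translate([706, 678, 0]) cylinder(h = 706, r = 34);
translate([798, 0, 0]) {
  cube([599, 198, 25]);
  translate([0, 0, 25]) cube([599, 25, 75]);
  translate([0, 173, 25]) cube([599, 25, 75]);
  translate([0, 25, 25]) cube([25, 148, 75]);
  translate([574, 25, 25]) cube([25, 148, 75]);
}
translate([0, 0, 736]) {
  cube([35, 58, 1517]);
  translate([433, 0, 0]) cube([35, 58, 1517]);
  translate([35, 0, 195]) cube([398, 58, 26]);
  translate([35, 0, 436]) cube([398, 58, 26]);
  translate([35, 0, 677]) cube([398, 58, 26]);
  translate([35, 0, 918]) cube([398, 58, 26]);
  translate([35, 0, 1159]) cube([398, 58, 26]);
  translate([35, 0, 1400]) cube([398, 58, 26]);
}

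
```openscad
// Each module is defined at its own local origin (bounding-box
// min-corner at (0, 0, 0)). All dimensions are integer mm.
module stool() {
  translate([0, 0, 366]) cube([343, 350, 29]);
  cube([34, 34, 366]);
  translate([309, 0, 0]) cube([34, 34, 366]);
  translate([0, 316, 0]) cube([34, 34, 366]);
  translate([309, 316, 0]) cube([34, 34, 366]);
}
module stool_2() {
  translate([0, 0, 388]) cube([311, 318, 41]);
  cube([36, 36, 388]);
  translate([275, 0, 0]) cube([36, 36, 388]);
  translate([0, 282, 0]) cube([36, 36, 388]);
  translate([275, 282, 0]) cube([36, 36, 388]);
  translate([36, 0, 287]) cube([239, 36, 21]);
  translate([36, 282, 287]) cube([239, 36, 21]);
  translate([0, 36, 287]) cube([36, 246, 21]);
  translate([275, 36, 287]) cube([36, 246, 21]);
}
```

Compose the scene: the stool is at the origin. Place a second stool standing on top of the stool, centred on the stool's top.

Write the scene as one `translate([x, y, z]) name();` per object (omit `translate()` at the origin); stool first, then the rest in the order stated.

stool();
translate([16, 16, 395]) stool_2();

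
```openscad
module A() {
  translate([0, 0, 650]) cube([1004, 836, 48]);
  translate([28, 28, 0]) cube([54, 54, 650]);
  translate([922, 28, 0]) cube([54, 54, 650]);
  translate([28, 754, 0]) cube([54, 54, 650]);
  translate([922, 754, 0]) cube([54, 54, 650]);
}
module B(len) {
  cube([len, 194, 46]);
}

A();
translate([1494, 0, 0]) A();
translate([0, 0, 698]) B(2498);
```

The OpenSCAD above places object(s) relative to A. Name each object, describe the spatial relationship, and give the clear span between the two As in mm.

Second table starts at x = 1494; first ends at x = 1004; clear span = 1494 − 1004 = 490 mm.

A is a table. B is a beam. A beam spans the tops of two tables. The clear span between the two tables is 490 mm.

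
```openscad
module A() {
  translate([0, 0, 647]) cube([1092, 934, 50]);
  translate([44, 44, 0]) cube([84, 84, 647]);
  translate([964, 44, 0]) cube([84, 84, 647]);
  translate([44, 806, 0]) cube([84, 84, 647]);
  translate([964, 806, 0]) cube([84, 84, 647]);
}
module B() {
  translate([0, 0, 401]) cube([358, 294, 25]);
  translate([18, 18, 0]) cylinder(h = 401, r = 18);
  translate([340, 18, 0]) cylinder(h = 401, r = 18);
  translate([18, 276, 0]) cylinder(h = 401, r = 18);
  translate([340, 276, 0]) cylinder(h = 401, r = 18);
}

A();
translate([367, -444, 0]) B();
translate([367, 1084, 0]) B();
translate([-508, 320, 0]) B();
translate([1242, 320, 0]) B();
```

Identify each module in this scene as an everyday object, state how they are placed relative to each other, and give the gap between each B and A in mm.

Each stool's nearest face is 150 mm from the table's bounding box.

A is a table. B is a stool. Four stools sit around the table at the −y, +y, −x, +x sides. The gap between each stool and the table is 150 mm.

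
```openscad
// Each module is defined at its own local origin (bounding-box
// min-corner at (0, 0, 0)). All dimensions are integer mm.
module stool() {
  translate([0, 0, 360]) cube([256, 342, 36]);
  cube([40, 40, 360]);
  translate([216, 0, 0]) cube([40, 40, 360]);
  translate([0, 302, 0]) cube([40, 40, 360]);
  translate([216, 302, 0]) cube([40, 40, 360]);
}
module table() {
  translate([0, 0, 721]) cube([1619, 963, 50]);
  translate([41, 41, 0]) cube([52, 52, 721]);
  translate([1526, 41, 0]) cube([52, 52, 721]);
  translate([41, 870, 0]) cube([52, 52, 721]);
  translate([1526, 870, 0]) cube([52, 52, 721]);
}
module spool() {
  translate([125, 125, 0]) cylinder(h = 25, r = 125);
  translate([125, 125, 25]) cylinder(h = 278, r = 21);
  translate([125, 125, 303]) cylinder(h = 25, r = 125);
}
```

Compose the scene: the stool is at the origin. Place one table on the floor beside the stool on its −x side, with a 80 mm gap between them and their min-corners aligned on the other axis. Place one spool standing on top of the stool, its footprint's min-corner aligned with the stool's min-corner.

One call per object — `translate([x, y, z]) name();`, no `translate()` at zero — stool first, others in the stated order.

stool();
translate([-1699, 0, 0]) table();
translate([0, 0, 396]) spool();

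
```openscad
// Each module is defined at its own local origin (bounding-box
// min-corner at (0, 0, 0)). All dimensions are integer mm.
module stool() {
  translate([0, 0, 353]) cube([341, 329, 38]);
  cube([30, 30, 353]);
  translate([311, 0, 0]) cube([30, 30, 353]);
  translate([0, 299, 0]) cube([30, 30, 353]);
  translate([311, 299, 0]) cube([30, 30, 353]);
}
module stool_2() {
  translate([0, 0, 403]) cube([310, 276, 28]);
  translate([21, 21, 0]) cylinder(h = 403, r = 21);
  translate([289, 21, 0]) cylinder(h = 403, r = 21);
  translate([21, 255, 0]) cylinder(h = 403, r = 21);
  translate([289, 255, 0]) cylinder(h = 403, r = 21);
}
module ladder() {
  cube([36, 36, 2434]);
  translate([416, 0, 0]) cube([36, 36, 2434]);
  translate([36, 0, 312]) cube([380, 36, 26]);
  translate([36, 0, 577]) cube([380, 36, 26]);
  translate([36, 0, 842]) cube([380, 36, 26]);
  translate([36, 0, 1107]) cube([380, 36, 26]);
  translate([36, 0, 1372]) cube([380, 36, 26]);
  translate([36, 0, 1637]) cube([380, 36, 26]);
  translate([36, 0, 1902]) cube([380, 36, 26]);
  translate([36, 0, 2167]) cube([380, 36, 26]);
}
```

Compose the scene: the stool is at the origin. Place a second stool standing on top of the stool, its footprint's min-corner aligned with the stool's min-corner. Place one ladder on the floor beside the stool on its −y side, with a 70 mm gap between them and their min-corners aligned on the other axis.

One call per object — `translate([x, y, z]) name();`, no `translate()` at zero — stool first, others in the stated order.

stool();
translate([0, 0, 391]) stool_2();
translate([0, -106, 0]) ladder();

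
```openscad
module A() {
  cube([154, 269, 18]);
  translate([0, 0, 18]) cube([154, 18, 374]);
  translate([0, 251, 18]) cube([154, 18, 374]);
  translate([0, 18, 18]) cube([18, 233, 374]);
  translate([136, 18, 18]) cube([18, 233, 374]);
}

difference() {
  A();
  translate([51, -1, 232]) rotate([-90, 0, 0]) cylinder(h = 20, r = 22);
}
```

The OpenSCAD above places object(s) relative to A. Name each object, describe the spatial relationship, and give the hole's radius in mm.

A is an open box. The open box has a circular hole through its front wall. The hole's radius is 22 mm.

The subtracted cylinder has r = 22 mm.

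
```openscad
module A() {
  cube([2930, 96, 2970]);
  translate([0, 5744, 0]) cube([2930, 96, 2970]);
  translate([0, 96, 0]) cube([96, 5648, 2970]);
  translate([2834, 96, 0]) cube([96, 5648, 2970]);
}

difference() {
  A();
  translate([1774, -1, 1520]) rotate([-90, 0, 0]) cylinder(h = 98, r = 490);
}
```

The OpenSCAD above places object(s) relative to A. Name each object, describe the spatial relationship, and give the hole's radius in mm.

A is a house frame. The house frame has a circular hole through its front wall. The hole's radius is 490 mm.

The subtracted cylinder has r = 490 mm.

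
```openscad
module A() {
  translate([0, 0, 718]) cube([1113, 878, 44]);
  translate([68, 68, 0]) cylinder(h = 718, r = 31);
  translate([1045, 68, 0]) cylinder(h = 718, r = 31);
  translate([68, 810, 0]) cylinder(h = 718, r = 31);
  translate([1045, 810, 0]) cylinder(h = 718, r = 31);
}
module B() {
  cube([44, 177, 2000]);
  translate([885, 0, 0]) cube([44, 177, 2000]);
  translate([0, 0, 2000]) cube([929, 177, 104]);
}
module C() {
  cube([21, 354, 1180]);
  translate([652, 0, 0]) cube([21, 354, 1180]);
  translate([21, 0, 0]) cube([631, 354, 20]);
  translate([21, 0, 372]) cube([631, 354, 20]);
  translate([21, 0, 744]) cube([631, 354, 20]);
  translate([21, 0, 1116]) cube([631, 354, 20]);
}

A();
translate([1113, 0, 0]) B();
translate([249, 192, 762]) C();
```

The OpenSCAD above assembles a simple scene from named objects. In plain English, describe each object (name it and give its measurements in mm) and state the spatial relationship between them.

A is a rectangular dining table. The top is 1113×878×44 mm with its upper surface at z = 762 mm. It stands on four round legs of 62 mm diameter, each leg's bounding box inset 37 mm from the nearest pair of top edges, running from the floor to the underside of the top.

B is a rectangular door frame: two vertical jambs of 44×177 mm section, 2000 mm tall, with a clear opening 841 mm wide between their inner faces. A header 104 mm tall and 177 mm deep lies on top of the jambs and spans the full outside width.

C is an open bookshelf. Two side panels, each 21 mm thick, 354 mm deep and 1180 mm tall, stand 673 mm apart (outside-to-outside). Between them sit 4 shelves, each 20 mm thick and 354 mm deep, spanning the full gap between the sides. The bottom shelf rests on the floor (its underside at z = 0) and the clear gap between one shelf's top and the next shelf's underside is 352 mm.

The door frame is against the table's +x side, with their −y faces flush. The bookshelf is on top of the table.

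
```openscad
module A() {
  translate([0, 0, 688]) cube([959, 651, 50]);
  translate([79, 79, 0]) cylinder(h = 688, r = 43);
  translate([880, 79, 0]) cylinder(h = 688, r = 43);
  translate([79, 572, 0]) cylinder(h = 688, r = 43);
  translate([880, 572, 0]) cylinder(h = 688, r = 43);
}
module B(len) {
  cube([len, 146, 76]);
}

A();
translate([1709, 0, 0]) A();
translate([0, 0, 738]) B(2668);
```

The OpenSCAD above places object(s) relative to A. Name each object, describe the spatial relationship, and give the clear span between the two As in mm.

A is a table. B is a beam. A beam spans the tops of two tables. The clear span between the two tables is 750 mm.

Second table starts at x = 1709; first ends at x = 959; clear span = 1709 − 959 = 750 mm.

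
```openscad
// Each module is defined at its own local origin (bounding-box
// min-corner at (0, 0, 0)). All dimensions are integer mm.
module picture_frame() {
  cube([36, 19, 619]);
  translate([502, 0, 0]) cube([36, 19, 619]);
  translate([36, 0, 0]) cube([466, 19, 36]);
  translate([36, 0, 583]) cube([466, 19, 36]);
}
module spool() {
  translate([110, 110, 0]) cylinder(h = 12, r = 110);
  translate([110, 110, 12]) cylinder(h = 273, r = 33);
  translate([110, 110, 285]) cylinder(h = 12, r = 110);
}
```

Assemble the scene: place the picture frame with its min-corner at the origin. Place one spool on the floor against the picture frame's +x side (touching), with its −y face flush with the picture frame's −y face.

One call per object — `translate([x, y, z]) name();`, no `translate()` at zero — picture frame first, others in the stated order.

picture_frame();
translate([538, 0, 0]) spool();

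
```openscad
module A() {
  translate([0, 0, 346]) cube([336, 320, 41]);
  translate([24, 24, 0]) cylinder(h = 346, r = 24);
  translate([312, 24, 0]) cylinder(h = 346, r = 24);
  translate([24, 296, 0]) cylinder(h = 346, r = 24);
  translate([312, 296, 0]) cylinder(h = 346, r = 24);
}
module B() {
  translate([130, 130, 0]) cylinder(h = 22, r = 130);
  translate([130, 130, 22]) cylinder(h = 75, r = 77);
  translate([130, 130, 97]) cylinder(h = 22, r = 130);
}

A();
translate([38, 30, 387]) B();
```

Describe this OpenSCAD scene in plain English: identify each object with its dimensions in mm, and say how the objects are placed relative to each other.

A is a simple wooden stool: a rectangular seat 336 mm (x) by 320 mm (y), 41 mm thick, top face at z = 387 mm, on four round legs, each 48 mm in diameter. The legs rest on z = 0, each leg's axis is inset half a diameter from the nearest pair of seat edges (so the leg's bounding box is flush with the corner).

B is a spool: two coaxial disc flanges of radius 130 mm and thickness 22 mm, joined by a core cylinder of radius 77 mm and height 75 mm. The lower flange rests on z = 0 and the three cylinders share a vertical axis.

The spool is on top of the stool, centred.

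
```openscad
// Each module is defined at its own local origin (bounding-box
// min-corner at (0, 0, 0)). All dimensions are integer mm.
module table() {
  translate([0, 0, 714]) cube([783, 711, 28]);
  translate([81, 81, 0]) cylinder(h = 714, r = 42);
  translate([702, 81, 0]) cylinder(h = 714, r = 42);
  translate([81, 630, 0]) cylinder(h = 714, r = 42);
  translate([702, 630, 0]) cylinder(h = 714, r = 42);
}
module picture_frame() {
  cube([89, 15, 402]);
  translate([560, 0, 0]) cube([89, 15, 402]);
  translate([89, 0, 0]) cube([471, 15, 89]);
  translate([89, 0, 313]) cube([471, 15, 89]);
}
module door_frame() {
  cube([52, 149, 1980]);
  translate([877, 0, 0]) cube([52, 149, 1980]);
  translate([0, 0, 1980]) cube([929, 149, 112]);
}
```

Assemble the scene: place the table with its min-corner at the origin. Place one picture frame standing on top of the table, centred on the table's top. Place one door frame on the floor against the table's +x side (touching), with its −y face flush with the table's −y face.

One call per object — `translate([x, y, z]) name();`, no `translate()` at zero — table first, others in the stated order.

table();
translate([67, 348, 742]) picture_frame();
translate([783, 0, 0]) door_frame();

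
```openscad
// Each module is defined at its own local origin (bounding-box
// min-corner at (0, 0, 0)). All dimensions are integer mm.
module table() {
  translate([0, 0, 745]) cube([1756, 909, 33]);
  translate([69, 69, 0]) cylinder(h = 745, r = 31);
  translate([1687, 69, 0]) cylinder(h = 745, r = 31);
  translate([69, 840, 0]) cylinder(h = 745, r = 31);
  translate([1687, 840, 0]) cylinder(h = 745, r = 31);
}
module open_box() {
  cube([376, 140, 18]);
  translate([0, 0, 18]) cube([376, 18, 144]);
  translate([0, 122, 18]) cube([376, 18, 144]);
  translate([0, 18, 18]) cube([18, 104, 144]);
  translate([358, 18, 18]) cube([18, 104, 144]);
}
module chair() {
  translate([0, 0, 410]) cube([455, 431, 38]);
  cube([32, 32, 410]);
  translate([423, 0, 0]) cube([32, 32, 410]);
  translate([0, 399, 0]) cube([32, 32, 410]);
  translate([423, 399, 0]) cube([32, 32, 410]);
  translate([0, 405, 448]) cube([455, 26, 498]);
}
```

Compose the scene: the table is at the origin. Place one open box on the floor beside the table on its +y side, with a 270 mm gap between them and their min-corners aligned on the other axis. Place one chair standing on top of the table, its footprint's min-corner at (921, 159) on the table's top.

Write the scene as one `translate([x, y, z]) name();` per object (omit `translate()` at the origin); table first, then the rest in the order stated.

table();
translate([0, 1179, 0]) open_box();
translate([921, 159, 778]) chair();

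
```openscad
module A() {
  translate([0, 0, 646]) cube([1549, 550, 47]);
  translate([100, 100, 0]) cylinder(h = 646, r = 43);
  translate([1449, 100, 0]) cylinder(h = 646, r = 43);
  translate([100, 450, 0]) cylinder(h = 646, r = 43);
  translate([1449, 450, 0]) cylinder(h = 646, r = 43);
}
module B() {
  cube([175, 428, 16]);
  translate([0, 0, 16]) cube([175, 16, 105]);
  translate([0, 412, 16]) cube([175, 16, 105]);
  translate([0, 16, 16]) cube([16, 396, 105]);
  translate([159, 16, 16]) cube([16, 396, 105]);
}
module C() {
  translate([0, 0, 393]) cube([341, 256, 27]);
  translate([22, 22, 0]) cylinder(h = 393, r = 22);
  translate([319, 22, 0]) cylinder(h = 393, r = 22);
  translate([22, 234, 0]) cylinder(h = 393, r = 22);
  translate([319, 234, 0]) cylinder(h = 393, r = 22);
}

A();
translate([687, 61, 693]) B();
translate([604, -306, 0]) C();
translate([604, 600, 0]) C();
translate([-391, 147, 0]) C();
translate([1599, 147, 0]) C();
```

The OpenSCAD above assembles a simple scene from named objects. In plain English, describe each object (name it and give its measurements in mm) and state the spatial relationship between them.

A is a table with a 1549×550 mm rectangular top, 47 mm thick, top surface at z = 693 mm, supported by four round legs of 86 mm diameter, each leg's bounding box inset 57 mm from the nearest pair of top edges, running from the floor.

B is an open storage box with external size 175×428×121 mm and wall thickness 16 mm (the base is also 16 mm thick). The base covers the whole footprint; the four walls stand on the base, with the y-facing walls full-width and the x-facing walls fitting between their inner faces.

C is a four-legged stool. The seat is 341×256 mm, 27 mm thick, top at z = 420 mm. It stands on four round legs, each 44 mm in diameter, from z = 0 to the seat underside, each leg's axis is inset half a diameter from the nearest pair of seat edges (so the leg's bounding box is flush with the corner).

The open box is on top of the table, centred. Four stools sit around the table at the −y, +y, −x, +x sides.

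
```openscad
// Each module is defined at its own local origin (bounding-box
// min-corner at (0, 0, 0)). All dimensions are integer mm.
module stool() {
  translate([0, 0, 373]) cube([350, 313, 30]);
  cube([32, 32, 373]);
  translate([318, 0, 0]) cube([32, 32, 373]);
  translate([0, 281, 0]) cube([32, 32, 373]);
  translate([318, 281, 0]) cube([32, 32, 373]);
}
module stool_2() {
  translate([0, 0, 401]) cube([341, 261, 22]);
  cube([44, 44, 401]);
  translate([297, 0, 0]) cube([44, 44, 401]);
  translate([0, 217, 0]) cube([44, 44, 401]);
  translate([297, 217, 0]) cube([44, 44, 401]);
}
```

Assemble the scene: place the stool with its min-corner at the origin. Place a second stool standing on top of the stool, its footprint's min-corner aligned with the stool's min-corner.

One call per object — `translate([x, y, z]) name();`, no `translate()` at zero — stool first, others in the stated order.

stool();
translate([0, 0, 403]) stool_2();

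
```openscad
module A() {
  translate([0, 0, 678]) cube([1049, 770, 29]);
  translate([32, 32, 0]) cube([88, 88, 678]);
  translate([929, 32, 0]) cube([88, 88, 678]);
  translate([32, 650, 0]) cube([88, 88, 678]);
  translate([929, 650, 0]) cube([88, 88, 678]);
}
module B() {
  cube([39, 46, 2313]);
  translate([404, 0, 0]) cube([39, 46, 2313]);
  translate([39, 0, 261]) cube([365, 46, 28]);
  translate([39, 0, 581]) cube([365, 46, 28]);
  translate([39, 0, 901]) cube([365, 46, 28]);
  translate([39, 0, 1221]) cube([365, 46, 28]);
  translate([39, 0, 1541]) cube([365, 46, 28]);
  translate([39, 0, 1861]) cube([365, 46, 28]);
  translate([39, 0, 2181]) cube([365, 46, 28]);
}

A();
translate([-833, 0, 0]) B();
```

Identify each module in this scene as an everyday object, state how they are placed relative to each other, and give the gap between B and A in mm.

The ladder's nearest face is 390 mm from the table's −x face.

A is a table. B is a ladder. The ladder is on the floor beside the table on its −x side. The gap between the ladder and the table is 390 mm.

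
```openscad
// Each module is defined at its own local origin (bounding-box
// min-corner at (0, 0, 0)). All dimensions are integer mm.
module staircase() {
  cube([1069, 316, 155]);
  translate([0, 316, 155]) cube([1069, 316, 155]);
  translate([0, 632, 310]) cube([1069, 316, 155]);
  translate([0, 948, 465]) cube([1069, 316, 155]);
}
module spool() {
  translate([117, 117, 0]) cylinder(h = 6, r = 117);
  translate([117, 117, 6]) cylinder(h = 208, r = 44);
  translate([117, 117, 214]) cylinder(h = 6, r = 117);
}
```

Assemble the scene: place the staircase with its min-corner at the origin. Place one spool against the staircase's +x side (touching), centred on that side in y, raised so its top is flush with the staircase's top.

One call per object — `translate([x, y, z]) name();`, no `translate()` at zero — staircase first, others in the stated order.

staircase();
translate([1069, 515, 400]) spool();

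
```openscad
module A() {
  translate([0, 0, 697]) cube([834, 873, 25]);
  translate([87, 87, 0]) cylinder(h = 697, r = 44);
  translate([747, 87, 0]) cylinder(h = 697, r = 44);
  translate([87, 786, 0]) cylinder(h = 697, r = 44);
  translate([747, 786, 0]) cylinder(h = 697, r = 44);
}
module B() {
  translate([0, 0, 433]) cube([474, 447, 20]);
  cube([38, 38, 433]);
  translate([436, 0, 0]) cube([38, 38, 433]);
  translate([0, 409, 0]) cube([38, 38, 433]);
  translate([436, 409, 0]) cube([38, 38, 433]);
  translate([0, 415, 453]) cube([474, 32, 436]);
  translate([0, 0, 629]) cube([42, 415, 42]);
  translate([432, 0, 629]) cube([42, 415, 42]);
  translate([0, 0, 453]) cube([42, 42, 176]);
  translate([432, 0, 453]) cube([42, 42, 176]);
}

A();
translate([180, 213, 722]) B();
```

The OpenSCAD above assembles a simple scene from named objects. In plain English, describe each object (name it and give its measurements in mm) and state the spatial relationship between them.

A is a table with a 834×873 mm rectangular top, 25 mm thick, top surface at z = 722 mm, supported by four round legs of 88 mm diameter, each leg's bounding box inset 43 mm from the nearest pair of top edges, running from the floor.

B is a chair: 474×447 mm seat, 20 mm thick, top at z = 453 mm, on four 38 mm square corner legs flush with the seat edges. A 32 mm thick backrest slab spans the full seat width, extending 436 mm above the seat top, its back face flush with the seat's +y edge. Two armrests of 42×42 mm section run along each side from the seat's front edge to the front of the backrest, top faces 218 mm above the seat top and outer faces flush with the seat's x-edges; a 42×42 mm post under the front of each armrest stands on the seat at the front corner.

The chair is on top of the table, centred.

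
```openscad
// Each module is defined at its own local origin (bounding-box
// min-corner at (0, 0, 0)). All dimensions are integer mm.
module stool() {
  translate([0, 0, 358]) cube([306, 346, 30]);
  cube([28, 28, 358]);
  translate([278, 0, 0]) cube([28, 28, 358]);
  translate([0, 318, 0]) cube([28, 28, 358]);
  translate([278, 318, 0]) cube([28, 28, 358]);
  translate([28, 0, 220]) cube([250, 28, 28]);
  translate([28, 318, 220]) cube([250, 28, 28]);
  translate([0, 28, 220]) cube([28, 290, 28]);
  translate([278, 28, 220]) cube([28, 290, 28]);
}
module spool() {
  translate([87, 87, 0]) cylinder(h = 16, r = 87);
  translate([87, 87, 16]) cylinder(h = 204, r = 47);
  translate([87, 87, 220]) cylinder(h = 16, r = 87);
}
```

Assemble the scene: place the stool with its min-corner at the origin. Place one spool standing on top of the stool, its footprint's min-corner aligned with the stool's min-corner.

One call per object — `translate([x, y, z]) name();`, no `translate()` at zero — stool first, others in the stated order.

stool();
translate([0, 0, 388]) spool();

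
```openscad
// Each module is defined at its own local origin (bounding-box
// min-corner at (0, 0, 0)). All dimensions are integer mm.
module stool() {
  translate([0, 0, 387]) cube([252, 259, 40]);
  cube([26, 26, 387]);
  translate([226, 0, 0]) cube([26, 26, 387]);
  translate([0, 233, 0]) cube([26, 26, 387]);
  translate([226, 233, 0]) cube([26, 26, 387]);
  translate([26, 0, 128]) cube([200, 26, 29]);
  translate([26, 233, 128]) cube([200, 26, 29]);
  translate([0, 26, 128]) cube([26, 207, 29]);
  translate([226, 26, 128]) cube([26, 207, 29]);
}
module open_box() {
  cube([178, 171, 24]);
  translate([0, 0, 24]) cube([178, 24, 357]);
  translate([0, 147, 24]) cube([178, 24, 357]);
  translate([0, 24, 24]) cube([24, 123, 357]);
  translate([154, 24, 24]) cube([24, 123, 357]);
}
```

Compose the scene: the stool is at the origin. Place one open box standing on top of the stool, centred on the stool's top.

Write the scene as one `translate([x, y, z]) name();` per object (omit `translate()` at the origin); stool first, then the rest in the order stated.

stool();
translate([37, 44, 427]) open_box();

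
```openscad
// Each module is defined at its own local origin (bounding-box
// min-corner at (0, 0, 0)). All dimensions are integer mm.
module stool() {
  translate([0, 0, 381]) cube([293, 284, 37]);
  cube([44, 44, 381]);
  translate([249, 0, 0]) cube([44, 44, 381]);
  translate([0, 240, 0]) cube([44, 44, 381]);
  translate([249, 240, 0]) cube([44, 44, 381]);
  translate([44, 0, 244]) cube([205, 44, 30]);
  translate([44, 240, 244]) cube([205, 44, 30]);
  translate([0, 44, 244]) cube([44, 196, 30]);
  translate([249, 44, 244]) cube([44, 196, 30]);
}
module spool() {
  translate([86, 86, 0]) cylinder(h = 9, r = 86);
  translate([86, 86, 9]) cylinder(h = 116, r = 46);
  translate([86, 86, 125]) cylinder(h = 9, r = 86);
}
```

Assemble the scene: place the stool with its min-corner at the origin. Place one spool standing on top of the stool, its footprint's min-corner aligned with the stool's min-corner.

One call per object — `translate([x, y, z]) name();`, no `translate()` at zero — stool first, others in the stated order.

stool();
translate([0, 0, 418]) spool();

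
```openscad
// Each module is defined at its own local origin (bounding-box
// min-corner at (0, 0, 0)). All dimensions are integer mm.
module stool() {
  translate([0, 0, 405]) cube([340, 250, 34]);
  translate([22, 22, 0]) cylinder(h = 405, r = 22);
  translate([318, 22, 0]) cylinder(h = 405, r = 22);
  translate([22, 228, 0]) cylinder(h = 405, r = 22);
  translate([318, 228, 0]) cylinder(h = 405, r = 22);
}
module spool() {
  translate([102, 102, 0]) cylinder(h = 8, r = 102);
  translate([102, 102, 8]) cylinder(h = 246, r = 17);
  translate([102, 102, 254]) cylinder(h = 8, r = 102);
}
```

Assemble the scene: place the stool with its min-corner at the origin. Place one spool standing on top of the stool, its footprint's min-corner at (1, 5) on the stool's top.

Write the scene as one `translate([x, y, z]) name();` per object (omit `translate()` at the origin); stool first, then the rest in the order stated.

stool();
translate([1, 5, 439]) spool();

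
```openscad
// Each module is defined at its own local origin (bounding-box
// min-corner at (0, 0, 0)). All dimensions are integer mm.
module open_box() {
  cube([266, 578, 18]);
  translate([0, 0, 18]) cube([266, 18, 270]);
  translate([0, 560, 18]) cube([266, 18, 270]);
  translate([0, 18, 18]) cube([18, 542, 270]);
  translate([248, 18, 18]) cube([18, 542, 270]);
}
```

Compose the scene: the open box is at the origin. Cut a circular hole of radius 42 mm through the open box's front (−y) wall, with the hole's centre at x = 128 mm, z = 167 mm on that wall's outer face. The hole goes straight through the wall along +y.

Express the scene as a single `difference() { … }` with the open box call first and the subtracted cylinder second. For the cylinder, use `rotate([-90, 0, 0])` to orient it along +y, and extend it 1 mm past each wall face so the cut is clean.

difference() {
  open_box();
  translate([128, -1, 167]) rotate([-90, 0, 0]) cylinder(h = 20, r = 42);
}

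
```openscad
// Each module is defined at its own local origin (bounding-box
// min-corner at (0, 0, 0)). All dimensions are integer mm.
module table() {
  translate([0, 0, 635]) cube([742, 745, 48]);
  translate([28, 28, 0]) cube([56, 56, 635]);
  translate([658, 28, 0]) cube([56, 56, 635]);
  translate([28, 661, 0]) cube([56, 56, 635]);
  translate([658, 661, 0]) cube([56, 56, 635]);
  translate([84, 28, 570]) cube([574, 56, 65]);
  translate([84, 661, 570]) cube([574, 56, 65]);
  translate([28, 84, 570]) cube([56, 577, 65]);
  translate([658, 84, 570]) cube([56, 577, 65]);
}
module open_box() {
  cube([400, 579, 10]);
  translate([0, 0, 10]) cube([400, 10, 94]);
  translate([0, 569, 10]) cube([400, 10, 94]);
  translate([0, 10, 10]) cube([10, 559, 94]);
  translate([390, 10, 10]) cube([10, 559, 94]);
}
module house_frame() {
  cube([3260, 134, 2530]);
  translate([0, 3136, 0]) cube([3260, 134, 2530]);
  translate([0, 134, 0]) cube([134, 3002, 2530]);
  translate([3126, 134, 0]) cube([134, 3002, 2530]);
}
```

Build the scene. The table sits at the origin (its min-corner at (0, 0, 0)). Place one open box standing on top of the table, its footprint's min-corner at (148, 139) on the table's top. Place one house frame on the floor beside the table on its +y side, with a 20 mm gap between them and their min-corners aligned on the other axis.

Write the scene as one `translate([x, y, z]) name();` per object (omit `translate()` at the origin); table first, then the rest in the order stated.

table();
translate([148, 139, 683]) open_box();
translate([0, 765, 0]) house_frame();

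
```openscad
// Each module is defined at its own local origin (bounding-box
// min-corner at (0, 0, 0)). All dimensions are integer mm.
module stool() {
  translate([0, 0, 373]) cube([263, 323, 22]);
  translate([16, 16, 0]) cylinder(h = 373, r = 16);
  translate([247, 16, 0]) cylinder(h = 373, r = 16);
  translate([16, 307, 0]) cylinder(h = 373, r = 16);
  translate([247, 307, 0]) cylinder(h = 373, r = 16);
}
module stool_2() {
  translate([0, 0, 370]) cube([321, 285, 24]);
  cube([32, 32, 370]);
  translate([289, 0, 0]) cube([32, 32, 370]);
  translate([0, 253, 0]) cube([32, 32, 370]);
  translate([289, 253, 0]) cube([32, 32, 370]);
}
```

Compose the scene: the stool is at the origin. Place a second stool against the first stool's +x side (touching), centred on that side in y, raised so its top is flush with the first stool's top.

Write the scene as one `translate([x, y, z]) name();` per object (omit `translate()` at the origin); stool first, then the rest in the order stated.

stool();
translate([263, 19, 1]) stool_2();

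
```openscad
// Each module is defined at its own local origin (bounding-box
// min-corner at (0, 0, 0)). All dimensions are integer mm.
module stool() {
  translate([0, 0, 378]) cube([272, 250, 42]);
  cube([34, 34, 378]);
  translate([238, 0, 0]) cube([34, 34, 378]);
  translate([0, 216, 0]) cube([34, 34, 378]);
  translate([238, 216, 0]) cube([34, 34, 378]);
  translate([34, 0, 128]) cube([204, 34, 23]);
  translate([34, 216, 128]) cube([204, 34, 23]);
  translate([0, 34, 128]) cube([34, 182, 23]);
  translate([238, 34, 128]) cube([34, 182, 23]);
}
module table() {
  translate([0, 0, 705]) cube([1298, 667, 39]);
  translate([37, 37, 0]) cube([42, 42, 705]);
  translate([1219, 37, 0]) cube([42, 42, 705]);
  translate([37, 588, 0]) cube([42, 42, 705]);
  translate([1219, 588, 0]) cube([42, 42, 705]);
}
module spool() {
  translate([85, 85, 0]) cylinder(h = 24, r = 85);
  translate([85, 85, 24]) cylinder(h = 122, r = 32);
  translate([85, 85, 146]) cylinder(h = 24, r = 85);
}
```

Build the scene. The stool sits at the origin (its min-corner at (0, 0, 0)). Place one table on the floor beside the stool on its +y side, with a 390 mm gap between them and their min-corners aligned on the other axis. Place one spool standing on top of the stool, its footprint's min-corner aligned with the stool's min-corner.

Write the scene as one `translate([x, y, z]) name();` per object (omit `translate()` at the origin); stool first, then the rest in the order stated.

stool();
translate([0, 640, 0]) table();
translate([0, 0, 420]) spool();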